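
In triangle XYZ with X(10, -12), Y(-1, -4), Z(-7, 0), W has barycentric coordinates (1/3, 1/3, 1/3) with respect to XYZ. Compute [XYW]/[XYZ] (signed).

The signed ratio [XYW]/[XYZ] equals the barycentric coordinate of W at vertex Z, which is 1/3.

1/3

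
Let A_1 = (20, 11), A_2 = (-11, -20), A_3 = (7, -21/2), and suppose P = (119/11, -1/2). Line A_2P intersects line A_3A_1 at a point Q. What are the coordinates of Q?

(47/3, 23/6)

Barycentric coordinates of P with respect to A_1A_2A_3: (6/11, 2/11, 3/11).
On side A_3A_1 the A_2-coordinate is zero; dropping P's A_2-weight 2/11 and renormalizing the remaining 3/11 : 6/11 gives weights 1/3, 2/3 on A_3, A_1.
Q = (1/3)·(7, -21/2) + (2/3)·(20, 11) = (47/3, 23/6).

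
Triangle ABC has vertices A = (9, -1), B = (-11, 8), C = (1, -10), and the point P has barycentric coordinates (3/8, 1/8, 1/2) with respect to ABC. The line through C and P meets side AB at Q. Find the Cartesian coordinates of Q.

(4, 5/4)

Line CP meets AB where the C-coordinate vanishes; zeroing P's C-weight and renormalizing leaves A, B-weights 3/8 : 1/8 → (3/4, 1/4).
So Q = (3/4)·A + (1/4)·B = (4, 5/4).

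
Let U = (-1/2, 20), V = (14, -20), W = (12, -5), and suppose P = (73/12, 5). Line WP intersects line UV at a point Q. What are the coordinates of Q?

Barycentric coordinates of P with respect to UVW: (1/2, 1/6, 1/3).
On side UV the W-coordinate is zero; dropping P's W-weight 1/3 and renormalizing the remaining 1/2 : 1/6 gives weights 3/4, 1/4 on U, V.
Q = (3/4)·(-1/2, 20) + (1/4)·(14, -20) = (25/8, 10).

(25/8, 10)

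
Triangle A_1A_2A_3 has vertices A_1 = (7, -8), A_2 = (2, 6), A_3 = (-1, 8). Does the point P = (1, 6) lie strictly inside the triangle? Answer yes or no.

yes

Barycentric coordinates of P: (1/16, 1/2, 7/16).
The three coordinates are positive, positive, positive; a point is interior exactly when all three are positive.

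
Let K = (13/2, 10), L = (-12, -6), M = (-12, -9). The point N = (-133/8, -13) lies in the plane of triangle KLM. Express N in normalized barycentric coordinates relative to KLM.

Signed area of the reference triangle: [KLM] = ½·((13/2)·(-6−(-9)) + (-12)·(-9−10) + (-12)·(10−(-6))) = ½·(39/2 + 228 − 192) = 111/4.
[NLM] = ½·((-133/8)·(-6−(-9)) + (-12)·(-9−(-13)) + (-12)·(-13−(-6))) = ½·(-399/8 − 48 + 84) = -111/16, so the K-coordinate is (-111/16)/(111/4) = -1/4.
[KNM] = ½·((13/2)·(-13−(-9)) + (-133/8)·(-9−10) + (-12)·(10−(-13))) = ½·(-26 + 2527/8 − 276) = 111/16, so the L-coordinate is 1/4.
[KLN] = ½·((13/2)·(-6−(-13)) + (-12)·(-13−10) + (-133/8)·(10−(-6))) = ½·(91/2 + 276 − 266) = 111/4, so the M-coordinate is 1.

(-1/4, 1/4, 1)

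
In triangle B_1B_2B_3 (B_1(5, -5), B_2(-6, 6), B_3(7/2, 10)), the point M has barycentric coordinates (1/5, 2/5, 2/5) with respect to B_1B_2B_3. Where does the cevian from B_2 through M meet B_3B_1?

(4, 5)

Line B_2M meets B_3B_1 where the B_2-coordinate vanishes; zeroing M's B_2-weight and renormalizing leaves B_3, B_1-weights 2/5 : 1/5 → (2/3, 1/3).
So N = (2/3)·B_3 + (1/3)·B_1 = (4, 5).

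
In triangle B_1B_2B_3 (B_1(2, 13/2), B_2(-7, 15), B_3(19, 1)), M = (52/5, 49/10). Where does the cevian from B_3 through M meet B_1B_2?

(-5/2, 43/4)

Barycentric coordinates of M with respect to B_1B_2B_3: (1/5, 1/5, 3/5).
On side B_1B_2 the B_3-coordinate is zero; dropping M's B_3-weight 3/5 and renormalizing the remaining 1/5 : 1/5 gives weights 1/2, 1/2 on B_1, B_2.
N = (1/2)·(2, 13/2) + (1/2)·(-7, 15) = (-5/2, 43/4).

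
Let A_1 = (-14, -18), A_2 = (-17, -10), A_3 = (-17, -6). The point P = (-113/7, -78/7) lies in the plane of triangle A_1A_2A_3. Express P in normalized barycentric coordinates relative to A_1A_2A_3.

(2/7, 3/7, 2/7)

Signed area of the reference triangle: [A_1A_2A_3] = ½·((-14)·(-10−(-6)) + (-17)·(-6−(-18)) + (-17)·(-18−(-10))) = ½·(56 − 204 + 136) = -6.
[PA_2A_3] = ½·((-113/7)·(-10−(-6)) + (-17)·(-6−(-78/7)) + (-17)·(-78/7−(-10))) = ½·(452/7 − 612/7 + 136/7) = -12/7, so the A_1-coordinate is (-12/7)/(-6) = 2/7.
[A_1PA_3] = ½·((-14)·(-78/7−(-6)) + (-113/7)·(-6−(-18)) + (-17)·(-18−(-78/7))) = ½·(72 − 1356/7 + 816/7) = -18/7, so the A_2-coordinate is 3/7.
[A_1A_2P] = ½·((-14)·(-10−(-78/7)) + (-17)·(-78/7−(-18)) + (-113/7)·(-18−(-10))) = ½·(-16 − 816/7 + 904/7) = -12/7, so the A_3-coordinate is 2/7.
Check: 2/7 + 3/7 + 2/7 = 1.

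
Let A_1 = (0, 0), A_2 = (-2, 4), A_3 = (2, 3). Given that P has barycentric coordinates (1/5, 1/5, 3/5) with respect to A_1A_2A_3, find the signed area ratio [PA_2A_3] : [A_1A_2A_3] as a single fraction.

The signed ratio [PA_2A_3]/[A_1A_2A_3] equals the barycentric coordinate of P at vertex A_1, which is 1/5.

1/5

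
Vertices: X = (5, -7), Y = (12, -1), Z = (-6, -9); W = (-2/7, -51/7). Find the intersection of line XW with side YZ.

(-12/5, -37/5)

Barycentric coordinates of W with respect to XYZ: (2/7, 1/7, 4/7).
On side YZ the X-coordinate is zero; dropping W's X-weight 2/7 and renormalizing the remaining 1/7 : 4/7 gives weights 1/5, 4/5 on Y, Z.
V = (1/5)·(12, -1) + (4/5)·(-6, -9) = (-12/5, -37/5).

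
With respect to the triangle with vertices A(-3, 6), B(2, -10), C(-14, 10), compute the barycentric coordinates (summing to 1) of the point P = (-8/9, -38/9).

Signed area of the reference triangle: [ABC] = ½·((-3)·(-10−10) + 2·(10−6) + (-14)·(6−(-10))) = ½·(60 + 8 − 224) = -78.
[PBC] = ½·((-8/9)·(-10−10) + 2·(10−(-38/9)) + (-14)·(-38/9−(-10))) = ½·(160/9 + 256/9 − 728/9) = -52/3, so the A-coordinate is (-52/3)/(-78) = 2/9.
[APC] = ½·((-3)·(-38/9−10) + (-8/9)·(10−6) + (-14)·(6−(-38/9))) = ½·(128/3 − 32/9 − 1288/9) = -52, so the B-coordinate is 2/3.
[ABP] = ½·((-3)·(-10−(-38/9)) + 2·(-38/9−6) + (-8/9)·(6−(-10))) = ½·(52/3 − 184/9 − 128/9) = -26/3, so the C-coordinate is 1/9.

(2/9, 2/3, 1/9)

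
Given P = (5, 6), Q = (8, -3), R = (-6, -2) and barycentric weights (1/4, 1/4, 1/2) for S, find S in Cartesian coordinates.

(1/4, -1/4)

S = (1/4)·P + (1/4)·Q + (1/2)·R.
x-coordinate: (1/4)·5 + (1/4)·8 + (1/2)·(-6) = 1/4.
y-coordinate: (1/4)·6 + (1/4)·(-3) + (1/2)·(-2) = -1/4.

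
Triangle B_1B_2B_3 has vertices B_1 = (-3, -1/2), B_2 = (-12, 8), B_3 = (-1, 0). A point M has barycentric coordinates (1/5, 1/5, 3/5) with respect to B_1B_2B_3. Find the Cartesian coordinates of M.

M = (1/5)·B_1 + (1/5)·B_2 + (3/5)·B_3.
x-coordinate: (1/5)·(-3) + (1/5)·(-12) + (3/5)·(-1) = -18/5.
y-coordinate: (1/5)·(-1/2) + (1/5)·8 + (3/5)·0 = 3/2.

(-18/5, 3/2)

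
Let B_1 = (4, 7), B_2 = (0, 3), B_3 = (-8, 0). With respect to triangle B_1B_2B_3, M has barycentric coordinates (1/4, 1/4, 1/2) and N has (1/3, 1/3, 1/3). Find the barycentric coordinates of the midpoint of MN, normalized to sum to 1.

Since both coordinate triples sum to 1, the midpoint's barycentrics are the componentwise average.
(1/4+1/3)/2 = 7/24; similarly 7/24 and 5/12.

(7/24, 7/24, 5/12)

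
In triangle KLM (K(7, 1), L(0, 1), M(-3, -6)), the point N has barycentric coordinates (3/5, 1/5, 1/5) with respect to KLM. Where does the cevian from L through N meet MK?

Line LN meets MK where the L-coordinate vanishes; zeroing N's L-weight and renormalizing leaves M, K-weights 1/5 : 3/5 → (1/4, 3/4).
So J = (1/4)·M + (3/4)·K = (9/2, -3/4).

(9/2, -3/4)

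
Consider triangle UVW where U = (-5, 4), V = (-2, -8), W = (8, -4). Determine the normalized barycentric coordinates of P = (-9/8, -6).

(1/8, 3/4, 1/8)

Signed area of the reference triangle: [UVW] = ½·((-5)·(-8−(-4)) + (-2)·(-4−4) + 8·(4−(-8))) = ½·(20 + 16 + 96) = 66.
[PVW] = ½·((-9/8)·(-8−(-4)) + (-2)·(-4−(-6)) + 8·(-6−(-8))) = ½·(9/2 − 4 + 16) = 33/4, so the U-coordinate is (33/4)/66 = 1/8.
[UPW] = ½·((-5)·(-6−(-4)) + (-9/8)·(-4−4) + 8·(4−(-6))) = ½·(10 + 9 + 80) = 99/2, so the V-coordinate is 3/4.
[UVP] = ½·((-5)·(-8−(-6)) + (-2)·(-6−4) + (-9/8)·(4−(-8))) = ½·(10 + 20 − 27/2) = 33/4, so the W-coordinate is 1/8.
Check: 1/8 + 3/4 + 1/8 = 1.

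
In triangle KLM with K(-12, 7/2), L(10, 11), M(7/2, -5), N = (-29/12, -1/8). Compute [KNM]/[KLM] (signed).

[KLM] = ½·((-12)·(11−(-5)) + 10·(-5−(7/2)) + (7/2)·(7/2−11)) = ½·(-192 − 85 − 105/4) = -1213/8.
[KNM] = ½·((-12)·(-1/8−(-5)) + (-29/12)·(-5−(7/2)) + (7/2)·(7/2−(-1/8))) = ½·(-117/2 + 493/24 + 203/16) = -1213/96, so the ratio is (-1213/96)/(-1213/8) = 1/12.

1/12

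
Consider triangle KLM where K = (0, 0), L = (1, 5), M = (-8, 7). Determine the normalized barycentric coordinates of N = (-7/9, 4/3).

Signed area of the reference triangle: [KLM] = ½·(0·(5−7) + 1·(7−0) + (-8)·(0−5)) = ½·(0 + 7 + 40) = 47/2.
[NLM] = ½·((-7/9)·(5−7) + 1·(7−(4/3)) + (-8)·(4/3−5)) = ½·(14/9 + 17/3 + 88/3) = 329/18, so the K-coordinate is (329/18)/(47/2) = 7/9.
[KNM] = ½·(0·(4/3−7) + (-7/9)·(7−0) + (-8)·(0−(4/3))) = ½·(0 − 49/9 + 32/3) = 47/18, so the L-coordinate is 1/9.
[KLN] = ½·(0·(5−(4/3)) + 1·(4/3−0) + (-7/9)·(0−5)) = ½·(0 + 4/3 + 35/9) = 47/18, so the M-coordinate is 1/9.
Check: 7/9 + 1/9 + 1/9 = 1.

(7/9, 1/9, 1/9)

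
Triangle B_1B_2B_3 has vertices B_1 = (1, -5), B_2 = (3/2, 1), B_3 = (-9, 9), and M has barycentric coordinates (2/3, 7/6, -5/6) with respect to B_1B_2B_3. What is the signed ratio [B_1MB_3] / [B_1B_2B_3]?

The signed ratio [B_1MB_3]/[B_1B_2B_3] equals the barycentric coordinate of M at vertex B_2, which is 7/6.

7/6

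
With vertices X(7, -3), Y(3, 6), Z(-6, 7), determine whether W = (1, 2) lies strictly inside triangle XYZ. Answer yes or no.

Barycentric coordinates of W: (38/77, 5/77, 34/77).
The three coordinates are positive, positive, positive; a point is interior exactly when all three are positive.

yes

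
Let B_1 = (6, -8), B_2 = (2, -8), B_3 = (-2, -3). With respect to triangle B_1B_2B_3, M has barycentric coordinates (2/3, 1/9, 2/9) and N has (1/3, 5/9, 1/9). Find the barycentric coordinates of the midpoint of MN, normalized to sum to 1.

Since both coordinate triples sum to 1, the midpoint's barycentrics are the componentwise average.
(2/3+1/3)/2 = 1/2; similarly 1/3 and 1/6.

(1/2, 1/3, 1/6)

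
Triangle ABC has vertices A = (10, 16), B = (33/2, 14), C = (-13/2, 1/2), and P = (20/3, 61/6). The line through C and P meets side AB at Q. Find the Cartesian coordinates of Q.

(53/4, 15)

Barycentric coordinates of P with respect to ABC: (1/3, 1/3, 1/3).
On side AB the C-coordinate is zero; dropping P's C-weight 1/3 and renormalizing the remaining 1/3 : 1/3 gives weights 1/2, 1/2 on A, B.
Q = (1/2)·(10, 16) + (1/2)·(33/2, 14) = (53/4, 15).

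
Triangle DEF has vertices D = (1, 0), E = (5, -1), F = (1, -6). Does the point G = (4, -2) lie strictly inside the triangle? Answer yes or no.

Barycentric coordinates of G: (1/24, 3/4, 5/24).
The three coordinates are positive, positive, positive; a point is interior exactly when all three are positive.

yes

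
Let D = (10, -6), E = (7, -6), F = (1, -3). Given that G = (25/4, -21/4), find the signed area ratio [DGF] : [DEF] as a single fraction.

[DEF] = ½·(10·(-6−(-3)) + 7·(-3−(-6)) + 1·(-6−(-6))) = ½·(-30 + 21 + 0) = -9/2.
[DGF] = ½·(10·(-21/4−(-3)) + (25/4)·(-3−(-6)) + 1·(-6−(-21/4))) = ½·(-45/2 + 75/4 − 3/4) = -9/4, so the ratio is (-9/4)/(-9/2) = 1/2.

1/2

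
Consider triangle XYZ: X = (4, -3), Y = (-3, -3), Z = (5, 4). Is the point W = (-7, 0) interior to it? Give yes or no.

Barycentric coordinates of W: (-52/49, 80/49, 3/7).
The three coordinates are negative, positive, positive; a point is interior exactly when all three are positive.

no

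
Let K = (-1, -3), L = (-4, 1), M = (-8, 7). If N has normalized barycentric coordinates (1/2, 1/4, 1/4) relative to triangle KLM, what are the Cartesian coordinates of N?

(-7/2, 1/2)

N = (1/2)·K + (1/4)·L + (1/4)·M.
x-coordinate: (1/2)·(-1) + (1/4)·(-4) + (1/4)·(-8) = -7/2.
y-coordinate: (1/2)·(-3) + (1/4)·1 + (1/4)·7 = 1/2.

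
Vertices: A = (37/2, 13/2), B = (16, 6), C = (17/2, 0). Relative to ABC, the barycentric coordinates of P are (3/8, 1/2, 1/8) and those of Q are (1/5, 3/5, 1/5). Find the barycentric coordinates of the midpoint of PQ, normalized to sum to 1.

Since both coordinate triples sum to 1, the midpoint's barycentrics are the componentwise average.
(3/8+1/5)/2 = 23/80; similarly 11/20 and 13/80.

(23/80, 11/20, 13/80)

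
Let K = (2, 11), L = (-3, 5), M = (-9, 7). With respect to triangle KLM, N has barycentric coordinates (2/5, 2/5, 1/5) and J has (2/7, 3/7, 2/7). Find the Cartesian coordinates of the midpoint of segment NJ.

Barycentric coordinates of the midpoint are the average: (12/35, 29/70, 17/70).
Converting: (12/35)·K + (29/70)·L + (17/70)·M = (-96/35, 264/35).

(-96/35, 264/35)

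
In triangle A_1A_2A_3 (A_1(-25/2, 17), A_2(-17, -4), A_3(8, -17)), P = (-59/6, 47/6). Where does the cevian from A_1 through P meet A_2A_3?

Barycentric coordinates of P with respect to A_1A_2A_3: (2/3, 1/6, 1/6).
On side A_2A_3 the A_1-coordinate is zero; dropping P's A_1-weight 2/3 and renormalizing the remaining 1/6 : 1/6 gives weights 1/2, 1/2 on A_2, A_3.
Q = (1/2)·(-17, -4) + (1/2)·(8, -17) = (-9/2, -21/2).

(-9/2, -21/2)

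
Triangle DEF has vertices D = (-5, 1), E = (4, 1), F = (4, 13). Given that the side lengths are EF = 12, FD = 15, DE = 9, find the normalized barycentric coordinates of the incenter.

(1/3, 5/12, 1/4)

The incenter has barycentric coordinates proportional to the opposite side lengths: (12 : 15 : 9).
Normalizing by 12+15+9 = 36 gives (1/3, 5/12, 1/4).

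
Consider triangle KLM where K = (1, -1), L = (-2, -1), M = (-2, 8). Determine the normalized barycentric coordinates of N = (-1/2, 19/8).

Signed area of the reference triangle: [KLM] = ½·(1·(-1−8) + (-2)·(8−(-1)) + (-2)·(-1−(-1))) = ½·(-9 − 18 + 0) = -27/2.
[NLM] = ½·((-1/2)·(-1−8) + (-2)·(8−(19/8)) + (-2)·(19/8−(-1))) = ½·(9/2 − 45/4 − 27/4) = -27/4, so the K-coordinate is (-27/4)/(-27/2) = 1/2.
[KNM] = ½·(1·(19/8−8) + (-1/2)·(8−(-1)) + (-2)·(-1−(19/8))) = ½·(-45/8 − 9/2 + 27/4) = -27/16, so the L-coordinate is 1/8.
[KLN] = ½·(1·(-1−(19/8)) + (-2)·(19/8−(-1)) + (-1/2)·(-1−(-1))) = ½·(-27/8 − 27/4 + 0) = -81/16, so the M-coordinate is 3/8.
Check: 1/2 + 1/8 + 3/8 = 1.

(1/2, 1/8, 3/8)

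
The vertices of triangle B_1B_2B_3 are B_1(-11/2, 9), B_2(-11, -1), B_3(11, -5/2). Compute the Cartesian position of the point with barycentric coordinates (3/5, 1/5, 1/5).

M = (3/5)·B_1 + (1/5)·B_2 + (1/5)·B_3.
x-coordinate: (3/5)·(-11/2) + (1/5)·(-11) + (1/5)·11 = -33/10.
y-coordinate: (3/5)·9 + (1/5)·(-1) + (1/5)·(-5/2) = 47/10.

(-33/10, 47/10)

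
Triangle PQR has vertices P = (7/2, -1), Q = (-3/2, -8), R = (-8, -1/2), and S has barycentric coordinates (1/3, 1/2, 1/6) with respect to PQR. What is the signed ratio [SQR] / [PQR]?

The signed ratio [SQR]/[PQR] equals the barycentric coordinate of S at vertex P, which is 1/3.

1/3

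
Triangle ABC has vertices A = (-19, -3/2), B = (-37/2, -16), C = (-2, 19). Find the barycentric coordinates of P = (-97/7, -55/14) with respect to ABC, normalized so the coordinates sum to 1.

(1/7, 4/7, 2/7)

Signed area of the reference triangle: [ABC] = ½·((-19)·(-16−19) + (-37/2)·(19−(-3/2)) + (-2)·(-3/2−(-16))) = ½·(665 − 1517/4 − 29) = 1027/8.
[PBC] = ½·((-97/7)·(-16−19) + (-37/2)·(19−(-55/14)) + (-2)·(-55/14−(-16))) = ½·(485 − 11877/28 − 169/7) = 1027/56, so the A-coordinate is (1027/56)/(1027/8) = 1/7.
[APC] = ½·((-19)·(-55/14−19) + (-97/7)·(19−(-3/2)) + (-2)·(-3/2−(-55/14))) = ½·(6099/14 − 3977/14 − 34/7) = 1027/14, so the B-coordinate is 4/7.
[ABP] = ½·((-19)·(-16−(-55/14)) + (-37/2)·(-55/14−(-3/2)) + (-97/7)·(-3/2−(-16))) = ½·(3211/14 + 629/14 − 2813/14) = 1027/28, so the C-coordinate is 2/7.
Check: 1/7 + 4/7 + 2/7 = 1.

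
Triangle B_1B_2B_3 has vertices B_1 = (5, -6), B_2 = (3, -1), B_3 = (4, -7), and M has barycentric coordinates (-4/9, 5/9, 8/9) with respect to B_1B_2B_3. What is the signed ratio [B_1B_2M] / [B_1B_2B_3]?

The signed ratio [B_1B_2M]/[B_1B_2B_3] equals the barycentric coordinate of M at vertex B_3, which is 8/9.

8/9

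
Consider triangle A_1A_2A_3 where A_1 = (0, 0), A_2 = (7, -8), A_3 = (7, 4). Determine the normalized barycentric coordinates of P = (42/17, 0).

(11/17, 2/17, 4/17)

Signed area of the reference triangle: [A_1A_2A_3] = ½·(0·(-8−4) + 7·(4−0) + 7·(0−(-8))) = ½·(0 + 28 + 56) = 42.
[PA_2A_3] = ½·((42/17)·(-8−4) + 7·(4−0) + 7·(0−(-8))) = ½·(-504/17 + 28 + 56) = 462/17, so the A_1-coordinate is (462/17)/42 = 11/17.
[A_1PA_3] = ½·(0·(0−4) + (42/17)·(4−0) + 7·(0−0)) = ½·(0 + 168/17 + 0) = 84/17, so the A_2-coordinate is 2/17.
[A_1A_2P] = ½·(0·(-8−0) + 7·(0−0) + (42/17)·(0−(-8))) = ½·(0 + 0 + 336/17) = 168/17, so the A_3-coordinate is 4/17.
Check: 11/17 + 2/17 + 4/17 = 1.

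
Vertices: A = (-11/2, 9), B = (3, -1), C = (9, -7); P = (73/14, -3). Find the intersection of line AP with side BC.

(7, -5)

Barycentric coordinates of P with respect to ABC: (1/7, 2/7, 4/7).
On side BC the A-coordinate is zero; dropping P's A-weight 1/7 and renormalizing the remaining 2/7 : 4/7 gives weights 1/3, 2/3 on B, C.
Q = (1/3)·(3, -1) + (2/3)·(9, -7) = (7, -5).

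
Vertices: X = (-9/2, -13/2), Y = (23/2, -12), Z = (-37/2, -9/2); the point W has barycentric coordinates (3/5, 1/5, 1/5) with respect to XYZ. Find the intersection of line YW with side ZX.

Line YW meets ZX where the Y-coordinate vanishes; zeroing W's Y-weight and renormalizing leaves Z, X-weights 1/5 : 3/5 → (1/4, 3/4).
So V = (1/4)·Z + (3/4)·X = (-8, -6).

(-8, -6)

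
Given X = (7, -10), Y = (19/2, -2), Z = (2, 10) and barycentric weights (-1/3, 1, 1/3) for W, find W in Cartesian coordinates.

W = (-1/3)·X + 1·Y + (1/3)·Z.
x-coordinate: (-1/3)·7 + 1·(19/2) + (1/3)·2 = 47/6.
y-coordinate: (-1/3)·(-10) + 1·(-2) + (1/3)·10 = 14/3.

(47/6, 14/3)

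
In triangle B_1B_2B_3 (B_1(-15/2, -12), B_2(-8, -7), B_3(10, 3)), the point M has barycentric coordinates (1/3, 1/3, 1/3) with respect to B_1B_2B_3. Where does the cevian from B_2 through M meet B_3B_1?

(5/4, -9/2)

Line B_2M meets B_3B_1 where the B_2-coordinate vanishes; zeroing M's B_2-weight and renormalizing leaves B_3, B_1-weights 1/3 : 1/3 → (1/2, 1/2).
So N = (1/2)·B_3 + (1/2)·B_1 = (5/4, -9/2).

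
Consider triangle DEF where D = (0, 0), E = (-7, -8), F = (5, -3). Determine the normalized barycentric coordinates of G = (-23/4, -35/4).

(-1/4, 1, 1/4)

Signed area of the reference triangle: [DEF] = ½·(0·(-8−(-3)) + (-7)·(-3−0) + 5·(0−(-8))) = ½·(0 + 21 + 40) = 61/2.
[GEF] = ½·((-23/4)·(-8−(-3)) + (-7)·(-3−(-35/4)) + 5·(-35/4−(-8))) = ½·(115/4 − 161/4 − 15/4) = -61/8, so the D-coordinate is (-61/8)/(61/2) = -1/4.
[DGF] = ½·(0·(-35/4−(-3)) + (-23/4)·(-3−0) + 5·(0−(-35/4))) = ½·(0 + 69/4 + 175/4) = 61/2, so the E-coordinate is 1.
[DEG] = ½·(0·(-8−(-35/4)) + (-7)·(-35/4−0) + (-23/4)·(0−(-8))) = ½·(0 + 245/4 − 46) = 61/8, so the F-coordinate is 1/4.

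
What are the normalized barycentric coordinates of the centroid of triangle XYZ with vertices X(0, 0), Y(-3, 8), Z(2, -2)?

(1/3, 1/3, 1/3)

The centroid is the average of the vertices, so each weight is 1/3.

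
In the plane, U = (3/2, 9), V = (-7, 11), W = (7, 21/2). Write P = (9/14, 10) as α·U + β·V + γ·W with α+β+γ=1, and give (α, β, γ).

(3/7, 2/7, 2/7)

Signed area of the reference triangle: [UVW] = ½·((3/2)·(11−(21/2)) + (-7)·(21/2−9) + 7·(9−11)) = ½·(3/4 − 21/2 − 14) = -95/8.
[PVW] = ½·((9/14)·(11−(21/2)) + (-7)·(21/2−10) + 7·(10−11)) = ½·(9/28 − 7/2 − 7) = -285/56, so the U-coordinate is (-285/56)/(-95/8) = 3/7.
[UPW] = ½·((3/2)·(10−(21/2)) + (9/14)·(21/2−9) + 7·(9−10)) = ½·(-3/4 + 27/28 − 7) = -95/28, so the V-coordinate is 2/7.
[UVP] = ½·((3/2)·(11−10) + (-7)·(10−9) + (9/14)·(9−11)) = ½·(3/2 − 7 − 9/7) = -95/28, so the W-coordinate is 2/7.
Check: 3/7 + 2/7 + 2/7 = 1.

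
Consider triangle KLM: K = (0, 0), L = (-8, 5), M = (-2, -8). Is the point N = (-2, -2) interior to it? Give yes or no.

yes

Barycentric coordinates of N: (18/37, 6/37, 13/37).
The three coordinates are positive, positive, positive; a point is interior exactly when all three are positive.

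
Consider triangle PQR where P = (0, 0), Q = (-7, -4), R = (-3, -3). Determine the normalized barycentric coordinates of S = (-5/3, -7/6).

(2/3, 1/6, 1/6)

Signed area of the reference triangle: [PQR] = ½·(0·(-4−(-3)) + (-7)·(-3−0) + (-3)·(0−(-4))) = ½·(0 + 21 − 12) = 9/2.
[SQR] = ½·((-5/3)·(-4−(-3)) + (-7)·(-3−(-7/6)) + (-3)·(-7/6−(-4))) = ½·(5/3 + 77/6 − 17/2) = 3, so the P-coordinate is 3/(9/2) = 2/3.
[PSR] = ½·(0·(-7/6−(-3)) + (-5/3)·(-3−0) + (-3)·(0−(-7/6))) = ½·(0 + 5 − 7/2) = 3/4, so the Q-coordinate is 1/6.
[PQS] = ½·(0·(-4−(-7/6)) + (-7)·(-7/6−0) + (-5/3)·(0−(-4))) = ½·(0 + 49/6 − 20/3) = 3/4, so the R-coordinate is 1/6.
Check: 2/3 + 1/6 + 1/6 = 1.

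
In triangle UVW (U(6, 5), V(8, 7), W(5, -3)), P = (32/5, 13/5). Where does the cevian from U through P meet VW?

Barycentric coordinates of P with respect to UVW: (1/5, 2/5, 2/5).
On side VW the U-coordinate is zero; dropping P's U-weight 1/5 and renormalizing the remaining 2/5 : 2/5 gives weights 1/2, 1/2 on V, W.
Q = (1/2)·(8, 7) + (1/2)·(5, -3) = (13/2, 2).

(13/2, 2)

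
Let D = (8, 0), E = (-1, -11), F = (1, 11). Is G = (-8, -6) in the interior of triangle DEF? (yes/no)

no

Barycentric coordinates of G: (-41/44, 109/88, 61/88).
The three coordinates are negative, positive, positive; a point is interior exactly when all three are positive.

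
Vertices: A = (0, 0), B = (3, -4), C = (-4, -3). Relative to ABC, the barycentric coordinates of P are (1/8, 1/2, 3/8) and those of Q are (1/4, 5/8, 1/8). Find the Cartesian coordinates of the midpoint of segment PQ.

Barycentric coordinates of the midpoint are the average: (3/16, 9/16, 1/4).
Converting: (3/16)·A + (9/16)·B + (1/4)·C = (11/16, -3).

(11/16, -3)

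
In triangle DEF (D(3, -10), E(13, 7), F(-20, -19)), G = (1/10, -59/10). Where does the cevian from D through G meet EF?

Barycentric coordinates of G with respect to DEF: (3/10, 2/5, 3/10).
On side EF the D-coordinate is zero; dropping G's D-weight 3/10 and renormalizing the remaining 2/5 : 3/10 gives weights 4/7, 3/7 on E, F.
H = (4/7)·(13, 7) + (3/7)·(-20, -19) = (-8/7, -29/7).

(-8/7, -29/7)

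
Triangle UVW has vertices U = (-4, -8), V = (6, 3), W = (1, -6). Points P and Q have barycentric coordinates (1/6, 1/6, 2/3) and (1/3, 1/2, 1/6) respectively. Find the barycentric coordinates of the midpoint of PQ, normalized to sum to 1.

(1/4, 1/3, 5/12)

Since both coordinate triples sum to 1, the midpoint's barycentrics are the componentwise average.
(1/6+1/3)/2 = 1/4; similarly 1/3 and 5/12.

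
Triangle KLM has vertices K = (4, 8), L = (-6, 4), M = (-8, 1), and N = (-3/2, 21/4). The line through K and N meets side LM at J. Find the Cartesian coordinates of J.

Barycentric coordinates of N with respect to KLM: (1/2, 1/4, 1/4).
On side LM the K-coordinate is zero; dropping N's K-weight 1/2 and renormalizing the remaining 1/4 : 1/4 gives weights 1/2, 1/2 on L, M.
J = (1/2)·(-6, 4) + (1/2)·(-8, 1) = (-7, 5/2).

(-7, 5/2)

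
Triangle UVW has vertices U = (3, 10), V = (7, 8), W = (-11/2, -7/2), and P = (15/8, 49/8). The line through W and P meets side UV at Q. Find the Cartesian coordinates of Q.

Barycentric coordinates of P with respect to UVW: (1/2, 1/4, 1/4).
On side UV the W-coordinate is zero; dropping P's W-weight 1/4 and renormalizing the remaining 1/2 : 1/4 gives weights 2/3, 1/3 on U, V.
Q = (2/3)·(3, 10) + (1/3)·(7, 8) = (13/3, 28/3).

(13/3, 28/3)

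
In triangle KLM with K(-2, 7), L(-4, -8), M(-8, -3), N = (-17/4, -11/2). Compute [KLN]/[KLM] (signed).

[KLM] = ½·((-2)·(-8−(-3)) + (-4)·(-3−7) + (-8)·(7−(-8))) = ½·(10 + 40 − 120) = -35.
[KLN] = ½·((-2)·(-8−(-11/2)) + (-4)·(-11/2−7) + (-17/4)·(7−(-8))) = ½·(5 + 50 − 255/4) = -35/8, so the ratio is (-35/8)/(-35) = 1/8.

1/8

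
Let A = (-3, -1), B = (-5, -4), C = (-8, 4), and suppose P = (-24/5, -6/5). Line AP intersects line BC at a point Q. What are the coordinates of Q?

Barycentric coordinates of P with respect to ABC: (2/5, 2/5, 1/5).
On side BC the A-coordinate is zero; dropping P's A-weight 2/5 and renormalizing the remaining 2/5 : 1/5 gives weights 2/3, 1/3 on B, C.
Q = (2/3)·(-5, -4) + (1/3)·(-8, 4) = (-6, -4/3).

(-6, -4/3)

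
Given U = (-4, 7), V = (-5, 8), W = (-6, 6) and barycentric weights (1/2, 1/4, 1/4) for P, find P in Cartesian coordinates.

(-19/4, 7)

P = (1/2)·U + (1/4)·V + (1/4)·W.
x-coordinate: (1/2)·(-4) + (1/4)·(-5) + (1/4)·(-6) = -19/4.
y-coordinate: (1/2)·7 + (1/4)·8 + (1/4)·6 = 7.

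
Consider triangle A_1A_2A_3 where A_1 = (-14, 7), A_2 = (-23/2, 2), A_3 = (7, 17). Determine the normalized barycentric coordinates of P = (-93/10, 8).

(3/5, 1/5, 1/5)

Signed area of the reference triangle: [A_1A_2A_3] = ½·((-14)·(2−17) + (-23/2)·(17−7) + 7·(7−2)) = ½·(210 − 115 + 35) = 65.
[PA_2A_3] = ½·((-93/10)·(2−17) + (-23/2)·(17−8) + 7·(8−2)) = ½·(279/2 − 207/2 + 42) = 39, so the A_1-coordinate is 39/65 = 3/5.
[A_1PA_3] = ½·((-14)·(8−17) + (-93/10)·(17−7) + 7·(7−8)) = ½·(126 − 93 − 7) = 13, so the A_2-coordinate is 1/5.
[A_1A_2P] = ½·((-14)·(2−8) + (-23/2)·(8−7) + (-93/10)·(7−2)) = ½·(84 − 23/2 − 93/2) = 13, so the A_3-coordinate is 1/5.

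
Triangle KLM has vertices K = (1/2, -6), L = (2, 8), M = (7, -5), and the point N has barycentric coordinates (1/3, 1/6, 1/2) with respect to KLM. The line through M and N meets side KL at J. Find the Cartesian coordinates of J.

Line MN meets KL where the M-coordinate vanishes; zeroing N's M-weight and renormalizing leaves K, L-weights 1/3 : 1/6 → (2/3, 1/3).
So J = (2/3)·K + (1/3)·L = (1, -4/3).

(1, -4/3)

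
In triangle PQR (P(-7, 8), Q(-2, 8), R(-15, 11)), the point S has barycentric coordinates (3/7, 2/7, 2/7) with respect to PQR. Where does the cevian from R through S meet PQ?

Line RS meets PQ where the R-coordinate vanishes; zeroing S's R-weight and renormalizing leaves P, Q-weights 3/7 : 2/7 → (3/5, 2/5).
So T = (3/5)·P + (2/5)·Q = (-5, 8).

(-5, 8)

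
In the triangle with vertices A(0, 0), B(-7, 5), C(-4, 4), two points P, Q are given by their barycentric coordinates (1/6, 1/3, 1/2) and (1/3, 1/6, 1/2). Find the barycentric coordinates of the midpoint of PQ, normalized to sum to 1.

Since both coordinate triples sum to 1, the midpoint's barycentrics are the componentwise average.
(1/6+1/3)/2 = 1/4; similarly 1/4 and 1/2.

(1/4, 1/4, 1/2)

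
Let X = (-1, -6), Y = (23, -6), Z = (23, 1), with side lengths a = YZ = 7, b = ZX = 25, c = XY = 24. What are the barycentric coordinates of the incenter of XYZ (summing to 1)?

The incenter has barycentric coordinates proportional to the opposite side lengths: (7 : 25 : 24).
Normalizing by 7+25+24 = 56 gives (1/8, 25/56, 3/7).

(1/8, 25/56, 3/7)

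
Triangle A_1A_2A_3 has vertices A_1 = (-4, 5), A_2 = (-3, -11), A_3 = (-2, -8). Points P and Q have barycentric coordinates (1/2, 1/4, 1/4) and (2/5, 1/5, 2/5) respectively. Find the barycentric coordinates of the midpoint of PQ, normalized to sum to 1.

(9/20, 9/40, 13/40)

Since both coordinate triples sum to 1, the midpoint's barycentrics are the componentwise average.
(1/2+2/5)/2 = 9/20; similarly 9/40 and 13/40.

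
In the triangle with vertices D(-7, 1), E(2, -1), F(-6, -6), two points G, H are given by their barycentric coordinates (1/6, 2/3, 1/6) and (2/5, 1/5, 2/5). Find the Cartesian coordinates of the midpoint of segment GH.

(-169/60, -37/20)

Barycentric coordinates of the midpoint are the average: (17/60, 13/30, 17/60).
Converting: (17/60)·D + (13/30)·E + (17/60)·F = (-169/60, -37/20).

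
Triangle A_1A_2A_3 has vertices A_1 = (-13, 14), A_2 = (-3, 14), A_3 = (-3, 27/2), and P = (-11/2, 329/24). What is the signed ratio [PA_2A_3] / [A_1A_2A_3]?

[A_1A_2A_3] = ½·((-13)·(14−(27/2)) + (-3)·(27/2−14) + (-3)·(14−14)) = ½·(-13/2 + 3/2 + 0) = -5/2.
[PA_2A_3] = ½·((-11/2)·(14−(27/2)) + (-3)·(27/2−(329/24)) + (-3)·(329/24−14)) = ½·(-11/4 + 5/8 + 7/8) = -5/8, so the ratio is (-5/8)/(-5/2) = 1/4.

1/4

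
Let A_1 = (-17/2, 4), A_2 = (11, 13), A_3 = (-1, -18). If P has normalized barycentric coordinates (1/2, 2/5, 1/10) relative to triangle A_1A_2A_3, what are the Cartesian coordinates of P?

(1/20, 27/5)

P = (1/2)·A_1 + (2/5)·A_2 + (1/10)·A_3.
x-coordinate: (1/2)·(-17/2) + (2/5)·11 + (1/10)·(-1) = 1/20.
y-coordinate: (1/2)·4 + (2/5)·13 + (1/10)·(-18) = 27/5.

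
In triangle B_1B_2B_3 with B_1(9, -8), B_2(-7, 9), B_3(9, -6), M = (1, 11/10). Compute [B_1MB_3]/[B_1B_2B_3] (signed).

[B_1B_2B_3] = ½·(9·(9−(-6)) + (-7)·(-6−(-8)) + 9·(-8−9)) = ½·(135 − 14 − 153) = -16.
[B_1MB_3] = ½·(9·(11/10−(-6)) + 1·(-6−(-8)) + 9·(-8−(11/10))) = ½·(639/10 + 2 − 819/10) = -8, so the ratio is (-8)/(-16) = 1/2.

1/2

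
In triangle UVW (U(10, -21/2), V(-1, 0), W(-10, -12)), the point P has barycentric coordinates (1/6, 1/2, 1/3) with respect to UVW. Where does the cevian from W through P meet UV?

Line WP meets UV where the W-coordinate vanishes; zeroing P's W-weight and renormalizing leaves U, V-weights 1/6 : 1/2 → (1/4, 3/4).
So Q = (1/4)·U + (3/4)·V = (7/4, -21/8).

(7/4, -21/8)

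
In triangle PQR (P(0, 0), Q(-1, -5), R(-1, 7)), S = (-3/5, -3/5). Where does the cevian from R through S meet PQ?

Barycentric coordinates of S with respect to PQR: (2/5, 2/5, 1/5).
On side PQ the R-coordinate is zero; dropping S's R-weight 1/5 and renormalizing the remaining 2/5 : 2/5 gives weights 1/2, 1/2 on P, Q.
T = (1/2)·(0, 0) + (1/2)·(-1, -5) = (-1/2, -5/2).

(-1/2, -5/2)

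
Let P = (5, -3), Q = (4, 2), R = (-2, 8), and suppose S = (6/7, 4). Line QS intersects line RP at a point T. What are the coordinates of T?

Barycentric coordinates of S with respect to PQR: (2/7, 1/7, 4/7).
On side RP the Q-coordinate is zero; dropping S's Q-weight 1/7 and renormalizing the remaining 4/7 : 2/7 gives weights 2/3, 1/3 on R, P.
T = (2/3)·(-2, 8) + (1/3)·(5, -3) = (1/3, 13/3).

(1/3, 13/3)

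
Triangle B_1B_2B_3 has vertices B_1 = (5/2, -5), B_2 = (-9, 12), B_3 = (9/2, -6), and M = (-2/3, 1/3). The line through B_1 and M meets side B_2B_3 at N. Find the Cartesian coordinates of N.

(-9/4, 3)

Barycentric coordinates of M with respect to B_1B_2B_3: (1/3, 1/3, 1/3).
On side B_2B_3 the B_1-coordinate is zero; dropping M's B_1-weight 1/3 and renormalizing the remaining 1/3 : 1/3 gives weights 1/2, 1/2 on B_2, B_3.
N = (1/2)·(-9, 12) + (1/2)·(9/2, -6) = (-9/4, 3).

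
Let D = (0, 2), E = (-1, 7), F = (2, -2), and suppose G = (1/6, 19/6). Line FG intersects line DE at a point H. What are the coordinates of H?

(-3/4, 23/4)

Barycentric coordinates of G with respect to DEF: (1/6, 1/2, 1/3).
On side DE the F-coordinate is zero; dropping G's F-weight 1/3 and renormalizing the remaining 1/6 : 1/2 gives weights 1/4, 3/4 on D, E.
H = (1/4)·(0, 2) + (3/4)·(-1, 7) = (-3/4, 23/4).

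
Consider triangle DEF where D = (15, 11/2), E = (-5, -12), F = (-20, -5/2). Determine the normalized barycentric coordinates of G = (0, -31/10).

Signed area of the reference triangle: [DEF] = ½·(15·(-12−(-5/2)) + (-5)·(-5/2−(11/2)) + (-20)·(11/2−(-12))) = ½·(-285/2 + 40 − 350) = -905/4.
[GEF] = ½·(0·(-12−(-5/2)) + (-5)·(-5/2−(-31/10)) + (-20)·(-31/10−(-12))) = ½·(0 − 3 − 178) = -181/2, so the D-coordinate is (-181/2)/(-905/4) = 2/5.
[DGF] = ½·(15·(-31/10−(-5/2)) + 0·(-5/2−(11/2)) + (-20)·(11/2−(-31/10))) = ½·(-9 + 0 − 172) = -181/2, so the E-coordinate is 2/5.
[DEG] = ½·(15·(-12−(-31/10)) + (-5)·(-31/10−(11/2)) + 0·(11/2−(-12))) = ½·(-267/2 + 43 + 0) = -181/4, so the F-coordinate is 1/5.

(2/5, 2/5, 1/5)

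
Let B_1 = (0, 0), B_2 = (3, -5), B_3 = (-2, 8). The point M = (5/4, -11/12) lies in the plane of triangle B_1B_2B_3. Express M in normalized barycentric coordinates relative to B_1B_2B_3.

Signed area of the reference triangle: [B_1B_2B_3] = ½·(0·(-5−8) + 3·(8−0) + (-2)·(0−(-5))) = ½·(0 + 24 − 10) = 7.
[MB_2B_3] = ½·((5/4)·(-5−8) + 3·(8−(-11/12)) + (-2)·(-11/12−(-5))) = ½·(-65/4 + 107/4 − 49/6) = 7/6, so the B_1-coordinate is (7/6)/7 = 1/6.
[B_1MB_3] = ½·(0·(-11/12−8) + (5/4)·(8−0) + (-2)·(0−(-11/12))) = ½·(0 + 10 − 11/6) = 49/12, so the B_2-coordinate is 7/12.
[B_1B_2M] = ½·(0·(-5−(-11/12)) + 3·(-11/12−0) + (5/4)·(0−(-5))) = ½·(0 − 11/4 + 25/4) = 7/4, so the B_3-coordinate is 1/4.
Check: 1/6 + 7/12 + 1/4 = 1.

(1/6, 7/12, 1/4)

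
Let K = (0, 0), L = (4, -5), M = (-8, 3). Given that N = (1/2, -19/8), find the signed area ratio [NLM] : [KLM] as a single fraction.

1/8

[KLM] = ½·(0·(-5−3) + 4·(3−0) + (-8)·(0−(-5))) = ½·(0 + 12 − 40) = -14.
[NLM] = ½·((1/2)·(-5−3) + 4·(3−(-19/8)) + (-8)·(-19/8−(-5))) = ½·(-4 + 43/2 − 21) = -7/4, so the ratio is (-7/4)/(-14) = 1/8.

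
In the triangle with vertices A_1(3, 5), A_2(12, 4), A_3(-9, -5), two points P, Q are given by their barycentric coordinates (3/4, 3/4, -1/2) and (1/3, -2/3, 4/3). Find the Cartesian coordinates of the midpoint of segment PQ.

Barycentric coordinates of the midpoint are the average: (13/24, 1/24, 5/12).
Converting: (13/24)·A_1 + (1/24)·A_2 + (5/12)·A_3 = (-13/8, 19/24).

(-13/8, 19/24)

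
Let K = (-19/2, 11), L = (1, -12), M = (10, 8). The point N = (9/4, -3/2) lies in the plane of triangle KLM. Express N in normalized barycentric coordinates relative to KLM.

Signed area of the reference triangle: [KLM] = ½·((-19/2)·(-12−8) + 1·(8−11) + 10·(11−(-12))) = ½·(190 − 3 + 230) = 417/2.
[NLM] = ½·((9/4)·(-12−8) + 1·(8−(-3/2)) + 10·(-3/2−(-12))) = ½·(-45 + 19/2 + 105) = 139/4, so the K-coordinate is (139/4)/(417/2) = 1/6.
[KNM] = ½·((-19/2)·(-3/2−8) + (9/4)·(8−11) + 10·(11−(-3/2))) = ½·(361/4 − 27/4 + 125) = 417/4, so the L-coordinate is 1/2.
[KLN] = ½·((-19/2)·(-12−(-3/2)) + 1·(-3/2−11) + (9/4)·(11−(-12))) = ½·(399/4 − 25/2 + 207/4) = 139/2, so the M-coordinate is 1/3.

(1/6, 1/2, 1/3)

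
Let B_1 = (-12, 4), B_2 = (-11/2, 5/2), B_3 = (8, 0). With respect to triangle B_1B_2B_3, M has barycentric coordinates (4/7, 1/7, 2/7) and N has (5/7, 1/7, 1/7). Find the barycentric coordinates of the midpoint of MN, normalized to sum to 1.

Since both coordinate triples sum to 1, the midpoint's barycentrics are the componentwise average.
(4/7+5/7)/2 = 9/14; similarly 1/7 and 3/14.

(9/14, 1/7, 3/14)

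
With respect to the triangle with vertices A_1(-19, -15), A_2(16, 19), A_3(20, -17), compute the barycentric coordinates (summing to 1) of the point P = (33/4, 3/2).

(1/4, 1/2, 1/4)

Signed area of the reference triangle: [A_1A_2A_3] = ½·((-19)·(19−(-17)) + 16·(-17−(-15)) + 20·(-15−19)) = ½·(-684 − 32 − 680) = -698.
[PA_2A_3] = ½·((33/4)·(19−(-17)) + 16·(-17−(3/2)) + 20·(3/2−19)) = ½·(297 − 296 − 350) = -349/2, so the A_1-coordinate is (-349/2)/(-698) = 1/4.
[A_1PA_3] = ½·((-19)·(3/2−(-17)) + (33/4)·(-17−(-15)) + 20·(-15−(3/2))) = ½·(-703/2 − 33/2 − 330) = -349, so the A_2-coordinate is 1/2.
[A_1A_2P] = ½·((-19)·(19−(3/2)) + 16·(3/2−(-15)) + (33/4)·(-15−19)) = ½·(-665/2 + 264 − 561/2) = -349/2, so the A_3-coordinate is 1/4.
Check: 1/4 + 1/2 + 1/4 = 1.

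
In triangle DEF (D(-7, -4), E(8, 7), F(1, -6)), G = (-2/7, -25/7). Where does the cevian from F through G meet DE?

Barycentric coordinates of G with respect to DEF: (2/7, 1/7, 4/7).
On side DE the F-coordinate is zero; dropping G's F-weight 4/7 and renormalizing the remaining 2/7 : 1/7 gives weights 2/3, 1/3 on D, E.
H = (2/3)·(-7, -4) + (1/3)·(8, 7) = (-2, -1/3).

(-2, -1/3)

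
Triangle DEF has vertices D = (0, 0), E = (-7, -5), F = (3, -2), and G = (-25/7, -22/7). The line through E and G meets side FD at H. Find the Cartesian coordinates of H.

(1, -2/3)

Barycentric coordinates of G with respect to DEF: (2/7, 4/7, 1/7).
On side FD the E-coordinate is zero; dropping G's E-weight 4/7 and renormalizing the remaining 1/7 : 2/7 gives weights 1/3, 2/3 on F, D.
H = (1/3)·(3, -2) + (2/3)·(0, 0) = (1, -2/3).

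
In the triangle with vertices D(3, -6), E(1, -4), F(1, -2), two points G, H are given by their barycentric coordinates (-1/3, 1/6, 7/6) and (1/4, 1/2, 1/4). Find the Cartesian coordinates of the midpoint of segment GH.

(11/12, -5/2)

Barycentric coordinates of the midpoint are the average: (-1/24, 1/3, 17/24).
Converting: (-1/24)·D + (1/3)·E + (17/24)·F = (11/12, -5/2).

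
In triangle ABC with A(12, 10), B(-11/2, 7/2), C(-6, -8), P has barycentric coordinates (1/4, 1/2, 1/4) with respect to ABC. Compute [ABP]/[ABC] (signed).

1/4

The signed ratio [ABP]/[ABC] equals the barycentric coordinate of P at vertex C, which is 1/4.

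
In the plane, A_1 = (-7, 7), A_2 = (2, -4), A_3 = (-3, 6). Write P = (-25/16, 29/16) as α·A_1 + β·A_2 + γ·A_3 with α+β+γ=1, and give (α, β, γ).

Signed area of the reference triangle: [A_1A_2A_3] = ½·((-7)·(-4−6) + 2·(6−7) + (-3)·(7−(-4))) = ½·(70 − 2 − 33) = 35/2.
[PA_2A_3] = ½·((-25/16)·(-4−6) + 2·(6−(29/16)) + (-3)·(29/16−(-4))) = ½·(125/8 + 67/8 − 279/16) = 105/32, so the A_1-coordinate is (105/32)/(35/2) = 3/16.
[A_1PA_3] = ½·((-7)·(29/16−6) + (-25/16)·(6−7) + (-3)·(7−(29/16))) = ½·(469/16 + 25/16 − 249/16) = 245/32, so the A_2-coordinate is 7/16.
[A_1A_2P] = ½·((-7)·(-4−(29/16)) + 2·(29/16−7) + (-25/16)·(7−(-4))) = ½·(651/16 − 83/8 − 275/16) = 105/16, so the A_3-coordinate is 3/8.
Check: 3/16 + 7/16 + 3/8 = 1.

(3/16, 7/16, 3/8)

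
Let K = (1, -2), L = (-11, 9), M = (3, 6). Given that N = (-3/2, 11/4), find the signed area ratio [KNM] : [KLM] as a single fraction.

1/4

[KLM] = ½·(1·(9−6) + (-11)·(6−(-2)) + 3·(-2−9)) = ½·(3 − 88 − 33) = -59.
[KNM] = ½·(1·(11/4−6) + (-3/2)·(6−(-2)) + 3·(-2−(11/4))) = ½·(-13/4 − 12 − 57/4) = -59/4, so the ratio is (-59/4)/(-59) = 1/4.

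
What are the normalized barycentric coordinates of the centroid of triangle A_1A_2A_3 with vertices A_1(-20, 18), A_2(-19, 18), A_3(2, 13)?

(1/3, 1/3, 1/3)

The centroid is the average of the vertices, so each weight is 1/3.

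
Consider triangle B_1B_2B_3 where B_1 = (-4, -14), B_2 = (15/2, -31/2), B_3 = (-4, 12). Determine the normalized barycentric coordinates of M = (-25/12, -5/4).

(1/3, 1/6, 1/2)

Signed area of the reference triangle: [B_1B_2B_3] = ½·((-4)·(-31/2−12) + (15/2)·(12−(-14)) + (-4)·(-14−(-31/2))) = ½·(110 + 195 − 6) = 299/2.
[MB_2B_3] = ½·((-25/12)·(-31/2−12) + (15/2)·(12−(-5/4)) + (-4)·(-5/4−(-31/2))) = ½·(1375/24 + 795/8 − 57) = 299/6, so the B_1-coordinate is (299/6)/(299/2) = 1/3.
[B_1MB_3] = ½·((-4)·(-5/4−12) + (-25/12)·(12−(-14)) + (-4)·(-14−(-5/4))) = ½·(53 − 325/6 + 51) = 299/12, so the B_2-coordinate is 1/6.
[B_1B_2M] = ½·((-4)·(-31/2−(-5/4)) + (15/2)·(-5/4−(-14)) + (-25/12)·(-14−(-31/2))) = ½·(57 + 765/8 − 25/8) = 299/4, so the B_3-coordinate is 1/2.
Check: 1/3 + 1/6 + 1/2 = 1.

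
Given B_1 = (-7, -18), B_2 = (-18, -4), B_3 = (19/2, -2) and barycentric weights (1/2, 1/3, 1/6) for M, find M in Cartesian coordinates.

(-95/12, -32/3)

M = (1/2)·B_1 + (1/3)·B_2 + (1/6)·B_3.
x-coordinate: (1/2)·(-7) + (1/3)·(-18) + (1/6)·(19/2) = -95/12.
y-coordinate: (1/2)·(-18) + (1/3)·(-4) + (1/6)·(-2) = -32/3.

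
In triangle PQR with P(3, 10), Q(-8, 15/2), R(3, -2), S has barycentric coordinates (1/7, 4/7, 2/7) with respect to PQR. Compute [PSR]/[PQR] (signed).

4/7

The signed ratio [PSR]/[PQR] equals the barycentric coordinate of S at vertex Q, which is 4/7.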